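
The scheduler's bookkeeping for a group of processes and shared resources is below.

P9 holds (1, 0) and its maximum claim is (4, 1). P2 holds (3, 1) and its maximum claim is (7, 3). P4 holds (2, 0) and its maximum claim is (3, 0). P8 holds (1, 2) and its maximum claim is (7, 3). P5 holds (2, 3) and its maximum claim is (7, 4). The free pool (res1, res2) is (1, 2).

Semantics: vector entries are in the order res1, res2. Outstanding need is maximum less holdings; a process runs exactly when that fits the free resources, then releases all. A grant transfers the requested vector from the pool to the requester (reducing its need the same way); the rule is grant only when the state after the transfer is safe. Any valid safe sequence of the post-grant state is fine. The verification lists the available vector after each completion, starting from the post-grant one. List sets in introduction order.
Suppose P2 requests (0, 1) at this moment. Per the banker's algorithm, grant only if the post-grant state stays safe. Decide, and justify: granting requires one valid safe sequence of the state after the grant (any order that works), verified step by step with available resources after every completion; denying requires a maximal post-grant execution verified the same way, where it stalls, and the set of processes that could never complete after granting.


GRANT — the state after the grant stays safe, e.g. via P4, P9, P2, P8, P5.
Key observation: even at the reduced pool (1, 1), P4 fits immediately, so safety survives the grant.
Step-by-step check of the post-grant state:
  pool = (1, 1)
  run P4 (needs (1, 0), free (1, 1)); after release of (2, 0) the pool is (3, 1)
  run P9 (needs (3, 1), free (3, 1)); after release of (1, 0) the pool is (4, 1)
  run P2 (needs (4, 1), free (4, 1)); after release of (3, 2) the pool is (7, 3)
  run P8 (needs (6, 1), free (7, 3)); after release of (1, 2) the pool is (8, 5)
  run P5 (needs (5, 1), free (8, 5)); after release of (2, 3) the pool is (10, 8)


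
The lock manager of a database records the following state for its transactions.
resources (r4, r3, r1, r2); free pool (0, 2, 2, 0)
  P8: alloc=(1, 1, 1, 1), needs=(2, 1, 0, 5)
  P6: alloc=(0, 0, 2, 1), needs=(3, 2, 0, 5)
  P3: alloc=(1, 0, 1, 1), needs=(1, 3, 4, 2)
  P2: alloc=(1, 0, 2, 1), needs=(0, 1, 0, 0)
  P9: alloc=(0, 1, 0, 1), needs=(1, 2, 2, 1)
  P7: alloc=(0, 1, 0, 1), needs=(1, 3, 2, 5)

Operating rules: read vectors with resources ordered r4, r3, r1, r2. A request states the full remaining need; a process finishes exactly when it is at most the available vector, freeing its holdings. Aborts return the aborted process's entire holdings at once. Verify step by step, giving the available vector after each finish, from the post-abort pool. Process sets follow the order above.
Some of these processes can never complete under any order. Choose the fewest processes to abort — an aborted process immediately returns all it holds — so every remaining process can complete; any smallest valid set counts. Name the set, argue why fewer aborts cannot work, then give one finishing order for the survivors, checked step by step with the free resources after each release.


Abort P6 and P7.
Key observation: before aborting P6 and P7, P8 was permanently blocked — no order could ever run it; afterwards it completes at step 4.
No one abort is enough; case by case: P8 alone leaves P6 blocked (short on r2); P6 alone leaves P8 blocked (short on r2); P3 alone leaves P8 blocked (short on r2); P2 alone leaves P8 blocked (short on r2); P9 alone leaves P8 blocked (short on r2); P7 alone leaves P8 blocked (short on r2).
The survivors complete as P2, P3, P9, P8. Check, step by step (starting from the post-abort pool):
  pool = (0, 3, 4, 2)
  P2 needs (0, 1, 0, 0) <= (0, 3, 4, 2) -> finishes; pool += (1, 0, 2, 1) = (1, 3, 6, 3)
  P3 needs (1, 3, 4, 2) <= (1, 3, 6, 3) -> finishes; pool += (1, 0, 1, 1) = (2, 3, 7, 4)
  P9 needs (1, 2, 2, 1) <= (2, 3, 7, 4) -> finishes; pool += (0, 1, 0, 1) = (2, 4, 7, 5)
  P8 needs (2, 1, 0, 5) <= (2, 4, 7, 5) -> finishes; pool += (1, 1, 1, 1) = (3, 5, 8, 6)


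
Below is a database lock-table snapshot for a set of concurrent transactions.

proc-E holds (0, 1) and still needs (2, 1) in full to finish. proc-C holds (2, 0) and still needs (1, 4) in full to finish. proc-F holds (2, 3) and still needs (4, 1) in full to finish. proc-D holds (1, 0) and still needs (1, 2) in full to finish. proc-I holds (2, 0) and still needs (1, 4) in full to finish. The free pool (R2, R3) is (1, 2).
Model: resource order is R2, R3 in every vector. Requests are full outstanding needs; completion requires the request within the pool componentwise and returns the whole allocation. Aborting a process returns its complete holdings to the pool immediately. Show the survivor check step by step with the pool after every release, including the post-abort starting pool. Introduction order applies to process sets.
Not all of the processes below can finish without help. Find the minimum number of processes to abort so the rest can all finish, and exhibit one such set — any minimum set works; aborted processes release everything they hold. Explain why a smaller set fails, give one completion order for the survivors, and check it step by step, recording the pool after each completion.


Abort proc-F.
Key observation: no ordering could ever have run proc-I before the abort of proc-F; with (2, 3) back in the pool it fits at step 1.
No smaller set exists: with zero aborts the deadlock remains.
Survivors finish in the order: proc-I, proc-D, proc-E, proc-C. Walking it through (pool after the aborts first):
  pool = (3, 5)
  proc-I needs (1, 4) <= (3, 5) -> finishes; pool += (2, 0) = (5, 5)
  proc-D needs (1, 2) <= (5, 5) -> finishes; pool += (1, 0) = (6, 5)
  proc-E needs (2, 1) <= (6, 5) -> finishes; pool += (0, 1) = (6, 6)
  proc-C needs (1, 4) <= (6, 6) -> finishes; pool += (2, 0) = (8, 6)


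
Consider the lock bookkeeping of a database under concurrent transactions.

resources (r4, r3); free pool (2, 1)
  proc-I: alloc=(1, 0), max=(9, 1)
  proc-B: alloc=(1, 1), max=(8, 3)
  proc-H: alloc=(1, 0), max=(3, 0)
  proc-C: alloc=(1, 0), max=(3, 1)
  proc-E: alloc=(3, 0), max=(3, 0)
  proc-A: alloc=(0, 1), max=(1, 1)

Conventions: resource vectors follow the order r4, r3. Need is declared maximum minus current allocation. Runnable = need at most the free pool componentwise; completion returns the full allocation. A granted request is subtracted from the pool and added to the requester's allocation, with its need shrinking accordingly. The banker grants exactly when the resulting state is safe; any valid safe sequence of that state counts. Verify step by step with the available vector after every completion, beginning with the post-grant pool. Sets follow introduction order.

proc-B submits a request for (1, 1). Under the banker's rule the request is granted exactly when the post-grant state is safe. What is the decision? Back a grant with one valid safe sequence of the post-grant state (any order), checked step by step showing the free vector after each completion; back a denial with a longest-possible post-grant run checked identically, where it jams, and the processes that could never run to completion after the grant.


GRANT. The post-grant state is safe; one safe sequence: proc-E, proc-H, proc-A, proc-C, proc-B, proc-I.
Key observation: (1, 0) free after granting still covers proc-E first, and each release covers the next.
Check on the post-grant state, step by step:
  pool = (1, 0)
  proc-E: need (0, 0) fits (1, 0); releases (3, 0), pool now (4, 0)
  proc-H: need (2, 0) fits (4, 0); releases (1, 0), pool now (5, 0)
  proc-A: need (1, 0) fits (5, 0); releases (0, 1), pool now (5, 1)
  proc-C: need (2, 1) fits (5, 1); releases (1, 0), pool now (6, 1)
  proc-B: need (6, 1) fits (6, 1); releases (2, 2), pool now (8, 3)
  proc-I: need (8, 1) fits (8, 3); releases (1, 0), pool now (9, 3)


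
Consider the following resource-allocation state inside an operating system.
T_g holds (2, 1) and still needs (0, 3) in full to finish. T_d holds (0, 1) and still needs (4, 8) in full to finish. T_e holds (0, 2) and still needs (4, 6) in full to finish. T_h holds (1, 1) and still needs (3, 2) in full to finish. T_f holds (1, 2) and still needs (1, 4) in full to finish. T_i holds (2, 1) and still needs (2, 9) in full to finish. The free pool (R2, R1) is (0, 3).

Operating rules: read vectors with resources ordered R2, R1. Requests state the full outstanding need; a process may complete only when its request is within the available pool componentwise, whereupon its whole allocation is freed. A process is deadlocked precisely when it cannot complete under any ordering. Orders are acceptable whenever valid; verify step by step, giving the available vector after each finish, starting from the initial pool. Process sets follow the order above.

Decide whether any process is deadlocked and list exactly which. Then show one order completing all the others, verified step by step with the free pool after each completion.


The deadlocked set is empty.
Key observation: no deadlock: T_g fits now, and the freed resources carry the rest through.
One completion order for the rest: T_g, T_f, T_h, T_e, T_i, T_d. Verifying each step:
  pool = (0, 3)
  T_g needs (0, 3) <= (0, 3) -> finishes; pool += (2, 1) = (2, 4)
  T_f needs (1, 4) <= (2, 4) -> finishes; pool += (1, 2) = (3, 6)
  T_h needs (3, 2) <= (3, 6) -> finishes; pool += (1, 1) = (4, 7)
  T_e needs (4, 6) <= (4, 7) -> finishes; pool += (0, 2) = (4, 9)
  T_i needs (2, 9) <= (4, 9) -> finishes; pool += (2, 1) = (6, 10)
  T_d needs (4, 8) <= (6, 10) -> finishes; pool += (0, 1) = (6, 11)


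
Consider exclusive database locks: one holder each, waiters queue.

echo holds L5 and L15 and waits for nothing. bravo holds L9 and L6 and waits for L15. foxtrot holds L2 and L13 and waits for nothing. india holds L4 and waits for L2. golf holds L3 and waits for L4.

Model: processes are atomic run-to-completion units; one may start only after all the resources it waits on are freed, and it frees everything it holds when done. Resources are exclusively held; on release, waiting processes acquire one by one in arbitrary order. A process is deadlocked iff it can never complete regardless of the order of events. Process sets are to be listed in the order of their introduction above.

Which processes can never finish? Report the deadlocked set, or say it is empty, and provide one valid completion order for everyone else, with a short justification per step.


Nothing here is deadlocked.
Key observation: although several processes wait, no cycle exists — each chain bottoms out at a free runner.
The rest can finish in the order echo, foxtrot, india, golf, bravo.
Step-by-step check:
  echo waits on nothing -> runs at once and releases L5 and L15
  foxtrot waits on nothing -> runs at once and releases L2 and L13
  run india (all its waits — L2 — are resolved); releases L4
  run golf (all its waits — L4 — are resolved); releases L3
  run bravo (all its waits — L15 — are resolved); releases L9 and L6


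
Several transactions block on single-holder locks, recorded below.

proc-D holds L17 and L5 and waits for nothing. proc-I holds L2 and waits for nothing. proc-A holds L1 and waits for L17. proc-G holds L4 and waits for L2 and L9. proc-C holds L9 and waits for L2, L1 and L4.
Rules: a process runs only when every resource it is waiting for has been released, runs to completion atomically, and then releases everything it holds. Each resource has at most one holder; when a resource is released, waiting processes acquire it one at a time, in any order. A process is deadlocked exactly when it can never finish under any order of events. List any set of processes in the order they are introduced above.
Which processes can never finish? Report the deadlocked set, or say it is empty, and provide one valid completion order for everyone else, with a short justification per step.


Deadlocked: proc-G and proc-C.
Key observation: the cycle proc-G -> proc-C -> proc-G can never break — each member waits on the next; no other process is dragged down with it.
One completion order for the rest: proc-I, proc-D, proc-A.
Verifying each step:
  proc-I waits on nothing -> runs at once and releases L2
  proc-D waits on nothing -> runs at once and releases L17 and L5
  proc-A waits on L17 — all released -> runs and releases L1


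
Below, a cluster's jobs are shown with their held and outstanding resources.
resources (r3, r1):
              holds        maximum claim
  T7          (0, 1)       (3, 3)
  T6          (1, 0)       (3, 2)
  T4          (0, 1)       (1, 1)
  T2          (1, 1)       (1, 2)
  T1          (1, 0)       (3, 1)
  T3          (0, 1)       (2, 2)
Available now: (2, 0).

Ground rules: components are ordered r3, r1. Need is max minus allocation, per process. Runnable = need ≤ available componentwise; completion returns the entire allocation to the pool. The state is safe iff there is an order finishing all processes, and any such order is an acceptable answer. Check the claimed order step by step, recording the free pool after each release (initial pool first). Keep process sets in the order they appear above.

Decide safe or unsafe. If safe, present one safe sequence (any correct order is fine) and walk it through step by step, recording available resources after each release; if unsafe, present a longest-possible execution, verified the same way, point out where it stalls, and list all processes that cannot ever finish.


SAFE. One safe sequence: T4, T2, T7, T1, T6, T3.
Key observation: the first exact fit in this order is T2 — it needs (0, 1) with (2, 1) free, meeting a requested resource to the last unit.
Verifying each step:
  pool = (2, 0)
  T4 needs (1, 0) <= (2, 0) -> finishes; pool += (0, 1) = (2, 1)
  T2 needs (0, 1) <= (2, 1) -> finishes; pool += (1, 1) = (3, 2)
  T7 needs (3, 2) <= (3, 2) -> finishes; pool += (0, 1) = (3, 3)
  T1 needs (2, 1) <= (3, 3) -> finishes; pool += (1, 0) = (4, 3)
  T6 needs (2, 2) <= (4, 3) -> finishes; pool += (1, 0) = (5, 3)
  T3 needs (2, 1) <= (5, 3) -> finishes; pool += (0, 1) = (5, 4)


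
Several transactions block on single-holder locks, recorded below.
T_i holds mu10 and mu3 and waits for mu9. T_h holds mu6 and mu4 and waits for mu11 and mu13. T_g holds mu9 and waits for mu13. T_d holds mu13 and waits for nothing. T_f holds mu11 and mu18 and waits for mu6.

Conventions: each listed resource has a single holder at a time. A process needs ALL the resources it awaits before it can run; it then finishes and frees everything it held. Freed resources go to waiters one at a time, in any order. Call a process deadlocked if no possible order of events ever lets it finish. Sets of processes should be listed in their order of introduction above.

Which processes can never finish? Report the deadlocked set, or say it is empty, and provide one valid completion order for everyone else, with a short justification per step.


Deadlocked: T_h and T_f.
Key observation: the loop T_h -> T_f -> T_h blocks itself forever; no other process is dragged down with it.
The rest can finish in the order T_d, T_g, T_i.
Walking it through:
  T_d waits on nothing -> runs at once and releases mu13
  T_g: everything it awaited (mu13) is free; runs, freeing mu9
  T_i: everything it awaited (mu9) is free; runs, freeing mu10 and mu3


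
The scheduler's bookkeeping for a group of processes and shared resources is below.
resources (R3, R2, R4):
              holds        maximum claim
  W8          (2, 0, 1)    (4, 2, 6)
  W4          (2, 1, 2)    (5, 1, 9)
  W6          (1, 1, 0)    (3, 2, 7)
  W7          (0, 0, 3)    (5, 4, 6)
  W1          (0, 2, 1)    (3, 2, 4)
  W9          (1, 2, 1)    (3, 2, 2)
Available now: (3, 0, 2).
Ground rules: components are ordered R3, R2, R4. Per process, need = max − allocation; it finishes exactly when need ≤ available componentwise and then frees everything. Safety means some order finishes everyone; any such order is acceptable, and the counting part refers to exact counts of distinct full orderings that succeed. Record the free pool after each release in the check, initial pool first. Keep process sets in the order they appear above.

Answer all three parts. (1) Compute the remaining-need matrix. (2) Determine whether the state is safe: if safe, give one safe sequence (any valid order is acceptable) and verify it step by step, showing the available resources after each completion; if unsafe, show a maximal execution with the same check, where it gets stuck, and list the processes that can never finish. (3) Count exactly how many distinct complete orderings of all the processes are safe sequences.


(1) Outstanding need per process (order R3, R2, R4):
  W8: (2, 2, 5)
  W4: (3, 0, 7)
  W6: (2, 1, 7)
  W7: (5, 4, 3)
  W1: (3, 0, 3)
  W9: (2, 0, 1)
(2) UNSAFE — no complete ordering exists.
Key observation: after W9, W1 the pool peaks at (4, 4, 4), and each blocked process is short somewhere: W8 on R4; W4 on R4; W6 on R4; W7 on R3.
The run W9, W1 cannot be extended any further. Step-by-step check:
  pool = (3, 0, 2)
  W9: need (2, 0, 1) fits (3, 0, 2); releases (1, 2, 1), pool now (4, 2, 3)
  W1: need (3, 0, 3) fits (4, 2, 3); releases (0, 2, 1), pool now (4, 4, 4)
  W8 still needs (2, 2, 5) but only (4, 4, 4) is free — short on R4
  W4 still needs (3, 0, 7) but only (4, 4, 4) is free — short on R4
  W6 still needs (2, 1, 7) but only (4, 4, 4) is free — short on R4
  W7 still needs (5, 4, 3) but only (4, 4, 4) is free — short on R3
Processes that can never finish: W8, W4, W6 and W7.
(3) The exact count: 0 of the possible complete orderings are safe sequences.


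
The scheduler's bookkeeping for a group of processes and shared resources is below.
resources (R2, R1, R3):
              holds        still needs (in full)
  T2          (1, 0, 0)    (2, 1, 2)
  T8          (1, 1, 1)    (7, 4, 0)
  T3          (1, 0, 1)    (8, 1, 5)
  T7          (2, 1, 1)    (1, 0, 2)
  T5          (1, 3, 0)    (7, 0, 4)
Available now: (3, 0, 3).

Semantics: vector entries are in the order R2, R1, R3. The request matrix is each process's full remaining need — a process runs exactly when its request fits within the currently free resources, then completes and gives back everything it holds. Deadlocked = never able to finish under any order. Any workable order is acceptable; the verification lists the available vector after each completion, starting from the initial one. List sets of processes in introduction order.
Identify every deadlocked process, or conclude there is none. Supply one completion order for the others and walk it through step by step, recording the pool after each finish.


Deadlocked set: T8, T3 and T5.
Key observation: once T7, T2 finish, the pool peaks at (6, 1, 4) — and every remaining process still needs more R2 than that.
The rest can finish in the order T7, T2. Walking it through:
  pool = (3, 0, 3)
  T7 needs (1, 0, 2) <= (3, 0, 3) -> finishes; pool += (2, 1, 1) = (5, 1, 4)
  T2 needs (2, 1, 2) <= (5, 1, 4) -> finishes; pool += (1, 0, 0) = (6, 1, 4)
None of the blocked processes ever fits:
  T8 cannot run: need (7, 4, 0) vs free (6, 1, 4) (insufficient R2 and R1)
  T3 cannot run: need (8, 1, 5) vs free (6, 1, 4) (insufficient R2 and R3)
  T5 cannot run: need (7, 0, 4) vs free (6, 1, 4) (insufficient R2)


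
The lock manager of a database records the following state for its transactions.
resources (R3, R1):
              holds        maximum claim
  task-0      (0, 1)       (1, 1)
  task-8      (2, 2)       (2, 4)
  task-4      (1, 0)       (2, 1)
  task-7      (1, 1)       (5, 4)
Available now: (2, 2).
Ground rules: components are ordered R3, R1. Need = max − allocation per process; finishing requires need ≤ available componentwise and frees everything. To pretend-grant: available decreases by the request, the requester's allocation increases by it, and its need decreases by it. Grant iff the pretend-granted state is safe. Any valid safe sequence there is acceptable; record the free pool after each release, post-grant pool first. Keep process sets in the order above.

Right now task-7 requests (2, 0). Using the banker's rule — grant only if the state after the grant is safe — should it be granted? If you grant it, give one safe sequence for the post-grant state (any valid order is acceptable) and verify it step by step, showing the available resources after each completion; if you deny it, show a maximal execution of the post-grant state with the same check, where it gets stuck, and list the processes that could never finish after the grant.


GRANT — the state after the grant stays safe, e.g. via task-8, task-0, task-4, task-7.
Key observation: the transfer keeps a workable pool ((0, 2)); task-8 starts the safe sequence.
Step-by-step check of the post-grant state:
  pool = (0, 2)
  task-8: need (0, 2) fits (0, 2); releases (2, 2), pool now (2, 4)
  task-0: need (1, 0) fits (2, 4); releases (0, 1), pool now (2, 5)
  task-4: need (1, 1) fits (2, 5); releases (1, 0), pool now (3, 5)
  task-7: need (2, 3) fits (3, 5); releases (3, 1), pool now (6, 6)


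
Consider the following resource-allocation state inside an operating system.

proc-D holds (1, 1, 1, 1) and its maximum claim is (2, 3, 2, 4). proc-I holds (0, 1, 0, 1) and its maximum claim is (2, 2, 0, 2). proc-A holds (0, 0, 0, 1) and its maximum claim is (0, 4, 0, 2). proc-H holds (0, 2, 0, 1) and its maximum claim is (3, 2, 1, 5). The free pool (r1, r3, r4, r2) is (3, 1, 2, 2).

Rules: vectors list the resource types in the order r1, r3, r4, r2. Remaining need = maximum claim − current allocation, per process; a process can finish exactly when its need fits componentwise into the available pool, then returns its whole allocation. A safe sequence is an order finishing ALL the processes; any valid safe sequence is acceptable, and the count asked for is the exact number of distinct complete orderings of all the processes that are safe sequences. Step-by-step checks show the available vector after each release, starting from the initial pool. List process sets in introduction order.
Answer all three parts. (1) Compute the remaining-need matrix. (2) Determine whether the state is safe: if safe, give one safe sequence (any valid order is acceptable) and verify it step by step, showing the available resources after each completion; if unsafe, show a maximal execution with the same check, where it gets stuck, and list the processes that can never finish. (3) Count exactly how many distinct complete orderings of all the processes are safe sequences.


(1) Outstanding need per process (order r1, r3, r4, r2):
  proc-D: (1, 2, 1, 3)
  proc-I: (2, 1, 0, 1)
  proc-A: (0, 4, 0, 1)
  proc-H: (3, 0, 1, 4)
(2) SAFE. One safe sequence: proc-I, proc-D, proc-H, proc-A.
Key observation: proc-I marks the first exact bind of the order: its need (2, 1, 0, 1) fits the free (3, 1, 2, 2) with zero slack on a requested resource.
Check, step by step:
  pool = (3, 1, 2, 2)
  proc-I: need (2, 1, 0, 1) fits (3, 1, 2, 2); releases (0, 1, 0, 1), pool now (3, 2, 2, 3)
  proc-D: need (1, 2, 1, 3) fits (3, 2, 2, 3); releases (1, 1, 1, 1), pool now (4, 3, 3, 4)
  proc-H: need (3, 0, 1, 4) fits (4, 3, 3, 4); releases (0, 2, 0, 1), pool now (4, 5, 3, 5)
  proc-A: need (0, 4, 0, 1) fits (4, 5, 3, 5); releases (0, 0, 0, 1), pool now (4, 5, 3, 6)
(3) Precisely 1 of the possible complete orderings is a safe sequence.


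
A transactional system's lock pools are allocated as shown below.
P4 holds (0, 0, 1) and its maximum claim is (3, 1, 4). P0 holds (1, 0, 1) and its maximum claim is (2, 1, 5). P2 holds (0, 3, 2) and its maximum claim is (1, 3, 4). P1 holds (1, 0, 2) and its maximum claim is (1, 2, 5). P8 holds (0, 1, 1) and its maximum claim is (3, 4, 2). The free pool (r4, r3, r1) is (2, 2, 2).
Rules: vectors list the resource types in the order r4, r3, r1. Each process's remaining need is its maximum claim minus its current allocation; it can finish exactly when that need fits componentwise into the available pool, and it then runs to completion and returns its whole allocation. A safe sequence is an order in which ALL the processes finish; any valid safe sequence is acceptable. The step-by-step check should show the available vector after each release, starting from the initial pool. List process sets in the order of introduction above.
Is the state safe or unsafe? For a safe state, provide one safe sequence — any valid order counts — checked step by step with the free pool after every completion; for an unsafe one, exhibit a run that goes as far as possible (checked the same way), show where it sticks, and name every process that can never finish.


The state is SAFE; one workable sequence: P2, P1, P0, P4, P8.
Key observation: P2 marks the first exact bind of the order: its need (1, 0, 2) fits the free (2, 2, 2) with zero slack on a requested resource.
Step-by-step check:
  pool = (2, 2, 2)
  run P2 (needs (1, 0, 2), free (2, 2, 2)); after release of (0, 3, 2) the pool is (2, 5, 4)
  run P1 (needs (0, 2, 3), free (2, 5, 4)); after release of (1, 0, 2) the pool is (3, 5, 6)
  run P0 (needs (1, 1, 4), free (3, 5, 6)); after release of (1, 0, 1) the pool is (4, 5, 7)
  run P4 (needs (3, 1, 3), free (4, 5, 7)); after release of (0, 0, 1) the pool is (4, 5, 8)
  run P8 (needs (3, 3, 1), free (4, 5, 8)); after release of (0, 1, 1) the pool is (4, 6, 9)


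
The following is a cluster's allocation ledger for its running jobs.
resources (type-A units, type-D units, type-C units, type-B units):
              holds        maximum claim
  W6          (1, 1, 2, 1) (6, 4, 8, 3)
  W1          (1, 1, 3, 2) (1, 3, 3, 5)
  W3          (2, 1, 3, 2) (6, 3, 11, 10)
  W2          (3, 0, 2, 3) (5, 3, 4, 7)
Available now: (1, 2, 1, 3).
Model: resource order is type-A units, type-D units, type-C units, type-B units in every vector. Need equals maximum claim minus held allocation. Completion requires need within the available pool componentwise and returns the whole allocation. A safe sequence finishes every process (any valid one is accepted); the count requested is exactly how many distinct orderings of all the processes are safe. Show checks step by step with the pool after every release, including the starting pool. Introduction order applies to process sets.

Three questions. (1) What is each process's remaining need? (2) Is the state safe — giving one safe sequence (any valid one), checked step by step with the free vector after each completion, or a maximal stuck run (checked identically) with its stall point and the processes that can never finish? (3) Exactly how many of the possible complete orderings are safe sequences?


(1) Outstanding need per process (order type-A units, type-D units, type-C units, type-B units):
  W6: (5, 3, 6, 2)
  W1: (0, 2, 0, 3)
  W3: (4, 2, 8, 8)
  W2: (2, 3, 2, 4)
(2) SAFE. One safe sequence: W1, W2, W6, W3.
Key observation: the first exact fit in this order is W1 — it needs (0, 2, 0, 3) with (1, 2, 1, 3) free, meeting a requested resource to the last unit.
Walking it through:
  pool = (1, 2, 1, 3)
  run W1 (needs (0, 2, 0, 3), free (1, 2, 1, 3)); after release of (1, 1, 3, 2) the pool is (2, 3, 4, 5)
  run W2 (needs (2, 3, 2, 4), free (2, 3, 4, 5)); after release of (3, 0, 2, 3) the pool is (5, 3, 6, 8)
  run W6 (needs (5, 3, 6, 2), free (5, 3, 6, 8)); after release of (1, 1, 2, 1) the pool is (6, 4, 8, 9)
  run W3 (needs (4, 2, 8, 8), free (6, 4, 8, 9)); after release of (2, 1, 3, 2) the pool is (8, 5, 11, 11)
(3) The exact count: 1 of the possible complete orderings is a safe sequence.


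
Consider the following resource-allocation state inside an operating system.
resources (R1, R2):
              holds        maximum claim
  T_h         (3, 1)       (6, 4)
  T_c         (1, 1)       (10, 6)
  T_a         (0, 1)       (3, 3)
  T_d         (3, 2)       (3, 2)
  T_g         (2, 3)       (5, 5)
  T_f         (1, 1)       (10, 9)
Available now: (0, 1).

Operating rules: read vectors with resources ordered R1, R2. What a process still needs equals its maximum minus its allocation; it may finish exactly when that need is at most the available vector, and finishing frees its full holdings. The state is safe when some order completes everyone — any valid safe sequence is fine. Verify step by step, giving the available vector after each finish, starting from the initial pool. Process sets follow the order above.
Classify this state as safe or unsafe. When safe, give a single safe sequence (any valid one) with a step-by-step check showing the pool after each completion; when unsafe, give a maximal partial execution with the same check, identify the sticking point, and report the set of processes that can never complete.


UNSAFE — no complete ordering exists.
Key observation: once T_d, T_g, T_h, T_a finish, the pool peaks at (8, 8) — and every remaining process still needs more R1 than that.
Going as far as possible: T_d, T_g, T_h, T_a; after that, nothing fits. Verifying each step:
  pool = (0, 1)
  T_d needs (0, 0) <= (0, 1) -> finishes; pool += (3, 2) = (3, 3)
  T_g needs (3, 2) <= (3, 3) -> finishes; pool += (2, 3) = (5, 6)
  T_h needs (3, 3) <= (5, 6) -> finishes; pool += (3, 1) = (8, 7)
  T_a needs (3, 2) <= (8, 7) -> finishes; pool += (0, 1) = (8, 8)
  blocked: T_c wants (9, 5), pool (8, 8) — not enough R1
  blocked: T_f wants (9, 8), pool (8, 8) — not enough R1
Permanently blocked: T_c and T_f.


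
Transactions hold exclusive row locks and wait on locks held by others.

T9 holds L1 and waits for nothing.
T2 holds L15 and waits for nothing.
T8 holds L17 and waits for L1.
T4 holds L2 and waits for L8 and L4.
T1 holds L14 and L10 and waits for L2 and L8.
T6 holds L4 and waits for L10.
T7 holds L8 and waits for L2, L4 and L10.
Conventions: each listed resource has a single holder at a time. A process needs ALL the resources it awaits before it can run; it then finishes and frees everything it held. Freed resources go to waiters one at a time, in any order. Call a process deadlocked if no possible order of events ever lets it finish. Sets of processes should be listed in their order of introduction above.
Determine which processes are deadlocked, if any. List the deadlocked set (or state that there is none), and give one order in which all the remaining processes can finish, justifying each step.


Deadlocked set: T4, T1, T6 and T7.
Key observation: along T4 -> T6 -> T1 -> T4, each member waits on what the next one holds — a deadlock; T7 is caught in further circular waits.
One completion order for the rest: T2, T9, T8.
Walking it through:
  T2: no waits; runs immediately, freeing L15
  T9: no waits; runs immediately, freeing L1
  T8 waits on L1 — all released -> runs and releases L17


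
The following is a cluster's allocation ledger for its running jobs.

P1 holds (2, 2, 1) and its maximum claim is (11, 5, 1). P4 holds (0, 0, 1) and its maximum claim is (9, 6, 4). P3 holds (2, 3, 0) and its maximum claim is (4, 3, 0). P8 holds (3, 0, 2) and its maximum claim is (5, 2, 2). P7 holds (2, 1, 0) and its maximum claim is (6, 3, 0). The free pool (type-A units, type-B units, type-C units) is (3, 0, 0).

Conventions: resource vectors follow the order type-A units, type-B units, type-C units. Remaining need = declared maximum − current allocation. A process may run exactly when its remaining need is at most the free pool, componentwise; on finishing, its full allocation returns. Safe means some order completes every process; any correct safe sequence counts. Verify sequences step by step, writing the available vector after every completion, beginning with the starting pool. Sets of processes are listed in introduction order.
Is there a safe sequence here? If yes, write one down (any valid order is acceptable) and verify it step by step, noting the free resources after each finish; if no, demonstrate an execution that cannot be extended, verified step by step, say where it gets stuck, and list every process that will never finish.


SAFE. One safe sequence: P3, P8, P7, P1, P4.
Key observation: at P4 the run first touches a limit — (9, 6, 3) against (12, 6, 3), exact on a resource it actually requests.
Verifying each step:
  pool = (3, 0, 0)
  run P3 (needs (2, 0, 0), free (3, 0, 0)); after release of (2, 3, 0) the pool is (5, 3, 0)
  run P8 (needs (2, 2, 0), free (5, 3, 0)); after release of (3, 0, 2) the pool is (8, 3, 2)
  run P7 (needs (4, 2, 0), free (8, 3, 2)); after release of (2, 1, 0) the pool is (10, 4, 2)
  run P1 (needs (9, 3, 0), free (10, 4, 2)); after release of (2, 2, 1) the pool is (12, 6, 3)
  run P4 (needs (9, 6, 3), free (12, 6, 3)); after release of (0, 0, 1) the pool is (12, 6, 4)


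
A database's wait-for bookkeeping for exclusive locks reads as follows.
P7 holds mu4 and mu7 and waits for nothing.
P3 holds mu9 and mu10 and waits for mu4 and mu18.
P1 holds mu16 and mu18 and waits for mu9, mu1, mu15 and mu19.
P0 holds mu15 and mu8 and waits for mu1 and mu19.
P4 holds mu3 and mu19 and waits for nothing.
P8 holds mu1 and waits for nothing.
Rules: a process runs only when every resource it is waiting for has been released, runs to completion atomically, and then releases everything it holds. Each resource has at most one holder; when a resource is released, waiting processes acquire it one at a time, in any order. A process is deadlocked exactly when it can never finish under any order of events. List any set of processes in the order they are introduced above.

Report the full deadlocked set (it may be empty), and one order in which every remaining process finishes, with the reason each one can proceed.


Deadlocked set: P3 and P1.
Key observation: P3 -> P1 -> P3 is a circular wait — nothing in it can go first; no other process is dragged down with it.
The rest can finish in the order P7, P8, P4, P0.
Verifying each step:
  run P7 (it waits on nothing); releases mu4 and mu7
  run P8 (it waits on nothing); releases mu1
  run P4 (it waits on nothing); releases mu3 and mu19
  P0 waits on mu1 and mu19 — all released -> runs and releases mu15 and mu8


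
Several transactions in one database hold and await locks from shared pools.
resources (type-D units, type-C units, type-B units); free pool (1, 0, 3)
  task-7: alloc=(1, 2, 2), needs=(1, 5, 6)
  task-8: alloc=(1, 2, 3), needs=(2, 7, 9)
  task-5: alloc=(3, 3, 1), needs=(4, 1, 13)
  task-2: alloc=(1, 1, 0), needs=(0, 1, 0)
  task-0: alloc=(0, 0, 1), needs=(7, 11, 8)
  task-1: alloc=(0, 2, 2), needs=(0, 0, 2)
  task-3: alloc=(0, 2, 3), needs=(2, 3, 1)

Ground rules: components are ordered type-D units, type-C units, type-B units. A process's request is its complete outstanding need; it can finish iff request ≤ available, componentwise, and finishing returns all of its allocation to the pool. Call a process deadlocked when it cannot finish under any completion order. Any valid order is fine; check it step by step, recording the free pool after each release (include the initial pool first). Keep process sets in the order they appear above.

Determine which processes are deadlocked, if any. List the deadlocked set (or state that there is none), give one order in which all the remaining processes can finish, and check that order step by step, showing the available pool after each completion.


Nothing here is deadlocked.
Key observation: starting with task-1, each completion frees enough for the next — no one is permanently blocked.
A valid finishing order for the others: task-1, task-2, task-3, task-7, task-8, task-5, task-0. Check, step by step:
  pool = (1, 0, 3)
  task-1 needs (0, 0, 2) <= (1, 0, 3) -> finishes; pool += (0, 2, 2) = (1, 2, 5)
  task-2 needs (0, 1, 0) <= (1, 2, 5) -> finishes; pool += (1, 1, 0) = (2, 3, 5)
  task-3 needs (2, 3, 1) <= (2, 3, 5) -> finishes; pool += (0, 2, 3) = (2, 5, 8)
  task-7 needs (1, 5, 6) <= (2, 5, 8) -> finishes; pool += (1, 2, 2) = (3, 7, 10)
  task-8 needs (2, 7, 9) <= (3, 7, 10) -> finishes; pool += (1, 2, 3) = (4, 9, 13)
  task-5 needs (4, 1, 13) <= (4, 9, 13) -> finishes; pool += (3, 3, 1) = (7, 12, 14)
  task-0 needs (7, 11, 8) <= (7, 12, 14) -> finishes; pool += (0, 0, 1) = (7, 12, 15)


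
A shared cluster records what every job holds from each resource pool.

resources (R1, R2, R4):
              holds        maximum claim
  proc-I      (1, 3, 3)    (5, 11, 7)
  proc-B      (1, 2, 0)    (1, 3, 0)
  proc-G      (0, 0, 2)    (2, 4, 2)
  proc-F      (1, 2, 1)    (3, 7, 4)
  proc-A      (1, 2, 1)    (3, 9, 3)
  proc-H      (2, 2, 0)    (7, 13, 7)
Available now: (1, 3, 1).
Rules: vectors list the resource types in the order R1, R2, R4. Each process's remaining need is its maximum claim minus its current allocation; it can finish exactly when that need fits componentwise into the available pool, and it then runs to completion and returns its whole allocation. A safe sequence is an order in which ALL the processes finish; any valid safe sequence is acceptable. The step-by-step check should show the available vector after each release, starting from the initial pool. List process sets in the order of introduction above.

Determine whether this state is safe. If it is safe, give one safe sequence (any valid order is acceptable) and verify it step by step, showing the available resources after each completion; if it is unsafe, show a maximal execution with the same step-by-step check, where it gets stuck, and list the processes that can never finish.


SAFE, for example via the order proc-B, proc-G, proc-F, proc-A, proc-I, proc-H.
Key observation: the first exact fit in this order is proc-G — it needs (2, 4, 0) with (2, 5, 1) free, meeting a requested resource to the last unit.
Step-by-step check:
  pool = (1, 3, 1)
  proc-B: need (0, 1, 0) fits (1, 3, 1); releases (1, 2, 0), pool now (2, 5, 1)
  proc-G: need (2, 4, 0) fits (2, 5, 1); releases (0, 0, 2), pool now (2, 5, 3)
  proc-F: need (2, 5, 3) fits (2, 5, 3); releases (1, 2, 1), pool now (3, 7, 4)
  proc-A: need (2, 7, 2) fits (3, 7, 4); releases (1, 2, 1), pool now (4, 9, 5)
  proc-I: need (4, 8, 4) fits (4, 9, 5); releases (1, 3, 3), pool now (5, 12, 8)
  proc-H: need (5, 11, 7) fits (5, 12, 8); releases (2, 2, 0), pool now (7, 14, 8)


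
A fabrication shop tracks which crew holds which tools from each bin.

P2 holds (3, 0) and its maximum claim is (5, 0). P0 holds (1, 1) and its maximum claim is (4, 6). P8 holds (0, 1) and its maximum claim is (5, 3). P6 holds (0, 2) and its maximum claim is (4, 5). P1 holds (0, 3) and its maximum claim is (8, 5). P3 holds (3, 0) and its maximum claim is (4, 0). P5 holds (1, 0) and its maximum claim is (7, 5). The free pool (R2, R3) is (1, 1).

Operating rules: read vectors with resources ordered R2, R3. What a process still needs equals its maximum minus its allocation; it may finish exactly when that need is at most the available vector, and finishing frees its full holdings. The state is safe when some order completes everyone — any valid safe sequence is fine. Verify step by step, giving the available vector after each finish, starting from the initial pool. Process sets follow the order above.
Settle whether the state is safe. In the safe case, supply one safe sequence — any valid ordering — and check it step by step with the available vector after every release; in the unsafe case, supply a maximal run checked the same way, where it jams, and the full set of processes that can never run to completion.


The state is UNSAFE.
Key observation: after P3, P2 complete, (7, 1) is the best the pool ever gets, yet each leftover process wants more R3.
Going as far as possible: P3, P2; after that, nothing fits. Check, step by step:
  pool = (1, 1)
  run P3 (needs (1, 0), free (1, 1)); after release of (3, 0) the pool is (4, 1)
  run P2 (needs (2, 0), free (4, 1)); after release of (3, 0) the pool is (7, 1)
  blocked: P0 wants (3, 5), pool (7, 1) — not enough R3
  blocked: P8 wants (5, 2), pool (7, 1) — not enough R3
  blocked: P6 wants (4, 3), pool (7, 1) — not enough R3
  blocked: P1 wants (8, 2), pool (7, 1) — not enough R2 and R3
  blocked: P5 wants (6, 5), pool (7, 1) — not enough R3
Processes that can never finish: P0, P8, P6, P1 and P5.


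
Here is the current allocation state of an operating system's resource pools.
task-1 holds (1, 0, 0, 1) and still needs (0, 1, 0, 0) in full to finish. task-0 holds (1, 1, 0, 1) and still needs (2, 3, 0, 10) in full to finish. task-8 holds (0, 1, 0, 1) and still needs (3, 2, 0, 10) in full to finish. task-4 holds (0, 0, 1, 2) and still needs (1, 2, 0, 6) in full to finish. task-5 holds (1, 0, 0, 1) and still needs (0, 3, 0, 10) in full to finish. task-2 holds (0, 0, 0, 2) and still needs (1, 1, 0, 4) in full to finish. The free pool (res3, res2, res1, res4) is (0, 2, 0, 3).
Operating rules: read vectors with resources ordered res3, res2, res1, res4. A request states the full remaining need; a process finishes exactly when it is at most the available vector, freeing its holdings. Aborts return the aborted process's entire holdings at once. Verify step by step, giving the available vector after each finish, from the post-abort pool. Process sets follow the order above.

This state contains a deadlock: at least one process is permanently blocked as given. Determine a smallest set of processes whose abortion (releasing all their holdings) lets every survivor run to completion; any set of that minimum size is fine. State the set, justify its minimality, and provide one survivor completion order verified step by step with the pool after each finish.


Minimum abort set: task-0 and task-8.
Key observation: the returned (1, 2, 0, 2) from task-0 and task-8 is what brings task-5 — unrunnable before, under any order — into play at step 4.
No one abort is enough; case by case: task-1 alone leaves task-0 blocked (short on res3, res2 and res4); task-0 alone leaves task-8 blocked (short on res3 and res4); task-8 alone leaves task-0 blocked (short on res3 and res4); task-4 alone leaves task-0 blocked (short on res3, res2 and res4); task-5 alone leaves task-0 blocked (short on res2 and res4); task-2 alone leaves task-0 blocked (short on res3, res2 and res4).
The survivors complete as task-1, task-4, task-2, task-5. Step-by-step check (starting from the post-abort pool):
  pool = (1, 4, 0, 5)
  task-1: need (0, 1, 0, 0) fits (1, 4, 0, 5); releases (1, 0, 0, 1), pool now (2, 4, 0, 6)
  task-4: need (1, 2, 0, 6) fits (2, 4, 0, 6); releases (0, 0, 1, 2), pool now (2, 4, 1, 8)
  task-2: need (1, 1, 0, 4) fits (2, 4, 1, 8); releases (0, 0, 0, 2), pool now (2, 4, 1, 10)
  task-5: need (0, 3, 0, 10) fits (2, 4, 1, 10); releases (1, 0, 0, 1), pool now (3, 4, 1, 11)
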